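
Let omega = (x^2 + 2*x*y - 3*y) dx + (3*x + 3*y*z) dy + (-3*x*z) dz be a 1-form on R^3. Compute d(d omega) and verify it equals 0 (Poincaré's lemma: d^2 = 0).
d(d omega) = 0

Step 1: d omega = sum_{i<j} (∂f_j/∂x_i - ∂f_i/∂x_j) dx_i ∧ dx_j:
  coeff of dx ∧ dy: 6 - 2*x
  coeff of dx ∧ dz: -3*z
  coeff of dy ∧ dz: -3*y
Step 2: Apply d again to each 2-form coefficient. The only possible 3-form in R^3 is dx ∧ dy ∧ dz, with coefficient
  ∂(coeff of dy∧dz)/∂x - ∂(coeff of dx∧dz)/∂y + ∂(coeff of dx∧dy)/∂z
  = ∂/∂x (-3*y) - ∂/∂y (-3*z) + ∂/∂z (6 - 2*x).
Each of these terms simplifies to sums of mixed partials that cancel in pairs. The result is 0 (by equality of mixed partials for smooth functions — Schwarz / Clairaut).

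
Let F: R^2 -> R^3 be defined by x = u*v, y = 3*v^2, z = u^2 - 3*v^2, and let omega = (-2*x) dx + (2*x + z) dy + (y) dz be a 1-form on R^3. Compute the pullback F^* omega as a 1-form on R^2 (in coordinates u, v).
F^* omega = (4*u*v^2) du + (4*v*(u^2 + 3*u*v - 9*v^2)) dv

Using F^*(f dg) = (f ∘ F) d(g ∘ F), substitute each coordinate x_i by F_i(u, v) in f_i, and replace dx_i by d F_i = (∂F_i/∂u) du + (∂F_i/∂v) dv.
  For the x component: f_1(F) = -2*u*v; d F_1 = (v) du + (u) dv
  For the y component: f_2(F) = u^2 + 2*u*v - 3*v^2; d F_2 = (0) du + (6*v) dv
  For the z component: f_3(F) = 3*v^2; d F_3 = (2*u) du + (-6*v) dv
Combining and collecting du, dv coefficients:
  coeff of du: 4*u*v^2
  coeff of dv: 4*v*(u^2 + 3*u*v - 9*v^2)
F^* omega = (4*u*v^2) du + (4*v*(u^2 + 3*u*v - 9*v^2)) dv.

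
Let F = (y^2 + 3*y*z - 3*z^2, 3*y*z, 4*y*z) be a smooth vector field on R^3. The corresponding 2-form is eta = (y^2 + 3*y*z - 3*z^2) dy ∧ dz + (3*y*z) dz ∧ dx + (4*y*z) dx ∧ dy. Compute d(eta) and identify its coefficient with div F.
d(eta) = (4*y + 3*z) dx ∧ dy ∧ dz; div F = 4*y + 3*z

For a 2-form in R^3 of the form above, applying d gives a 3-form with coefficient ∂P/∂x + ∂Q/∂y + ∂R/∂z:
  ∂P/∂x = 0
  ∂Q/∂y = 3*z
  ∂R/∂z = 4*y
Sum = 4*y + 3*z, which is exactly div F.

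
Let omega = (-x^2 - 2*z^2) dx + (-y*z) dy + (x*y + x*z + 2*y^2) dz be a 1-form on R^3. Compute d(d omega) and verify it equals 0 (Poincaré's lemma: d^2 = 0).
d(d omega) = 0

Step 1: d omega = sum_{i<j} (∂f_j/∂x_i - ∂f_i/∂x_j) dx_i ∧ dx_j:
  coeff of dx ∧ dy: 0
  coeff of dx ∧ dz: y + 5*z
  coeff of dy ∧ dz: x + 5*y
Step 2: Apply d again to each 2-form coefficient. The only possible 3-form in R^3 is dx ∧ dy ∧ dz, with coefficient
  ∂(coeff of dy∧dz)/∂x - ∂(coeff of dx∧dz)/∂y + ∂(coeff of dx∧dy)/∂z
  = ∂/∂x (x + 5*y) - ∂/∂y (y + 5*z) + ∂/∂z (0).
Each of these terms simplifies to sums of mixed partials that cancel in pairs. The result is 0 (by equality of mixed partials for smooth functions — Schwarz / Clairaut).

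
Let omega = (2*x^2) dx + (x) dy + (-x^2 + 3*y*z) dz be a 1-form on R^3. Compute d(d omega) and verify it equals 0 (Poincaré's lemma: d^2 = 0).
d(d omega) = 0

Step 1: d omega = sum_{i<j} (∂f_j/∂x_i - ∂f_i/∂x_j) dx_i ∧ dx_j:
  coeff of dx ∧ dy: 1
  coeff of dx ∧ dz: -2*x
  coeff of dy ∧ dz: 3*z
Step 2: Apply d again to each 2-form coefficient. The only possible 3-form in R^3 is dx ∧ dy ∧ dz, with coefficient
  ∂(coeff of dy∧dz)/∂x - ∂(coeff of dx∧dz)/∂y + ∂(coeff of dx∧dy)/∂z
  = ∂/∂x (3*z) - ∂/∂y (-2*x) + ∂/∂z (1).
Each of these terms simplifies to sums of mixed partials that cancel in pairs. The result is 0 (by equality of mixed partials for smooth functions — Schwarz / Clairaut).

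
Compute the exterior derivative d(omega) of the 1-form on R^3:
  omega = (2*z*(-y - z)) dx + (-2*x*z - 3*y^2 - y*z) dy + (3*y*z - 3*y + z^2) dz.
d(omega) = (2*y + 4*z) dx ∧ dz + (2*x + y + 3*z - 3) dy ∧ dz

For a 1-form omega = sum_i f_i dx_i, the exterior derivative is
  d(omega) = sum_{i < j} (∂f_j/∂x_i - ∂f_i/∂x_j) dx_i ∧ dx_j.
  coefficient of dx ∧ dz: ∂f_3/∂x - ∂f_1/∂z = ∂(3*y*z - 3*y + z^2)/∂x - ∂(2*z*(-y - z))/∂z = 2*y + 4*z
  coefficient of dy ∧ dz: ∂f_3/∂y - ∂f_2/∂z = ∂(3*y*z - 3*y + z^2)/∂y - ∂(-2*x*z - 3*y^2 - y*z)/∂z = 2*x + y + 3*z - 3
Assembling: d(omega) = (2*y + 4*z) dx ∧ dz + (2*x + y + 3*z - 3) dy ∧ dz.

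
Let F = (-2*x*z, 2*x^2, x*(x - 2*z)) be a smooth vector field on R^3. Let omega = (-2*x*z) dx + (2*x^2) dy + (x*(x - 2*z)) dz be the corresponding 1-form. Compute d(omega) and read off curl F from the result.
d(omega) = (0) dy ∧ dz + (-4*x + 2*z) dz ∧ dx + (4*x) dx ∧ dy; curl F = (0, -4*x + 2*z, 4*x)

d omega = sum_{i<j} (∂f_j/∂x_i - ∂f_i/∂x_j) dx_i ∧ dx_j. Under the identification (dy ∧ dz, dz ∧ dx, dx ∧ dy) ↔ (e_x, e_y, e_z), the coefficients are exactly the components of curl F. Compute:
  ∂R/∂y - ∂Q/∂z = (0) - (0) = 0
  ∂P/∂z - ∂R/∂x = (-2*x) - (2*x - 2*z) = -4*x + 2*z
  ∂Q/∂x - ∂P/∂y = (4*x) - (0) = 4*x.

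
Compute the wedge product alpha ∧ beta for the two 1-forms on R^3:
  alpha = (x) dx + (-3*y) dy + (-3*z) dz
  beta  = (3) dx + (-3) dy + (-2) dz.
alpha ∧ beta = (-3*x + 9*y) dx ∧ dy + (-2*x + 9*z) dx ∧ dz + (6*y - 9*z) dy ∧ dz

Distribute the wedge, using dx_i ∧ dx_j = -dx_j ∧ dx_i and dx_i ∧ dx_i = 0. For each pair (i, j) with i < j, the coefficient of dx_i ∧ dx_j in alpha ∧ beta is (alpha_i * beta_j - alpha_j * beta_i). Collecting: alpha ∧ beta = (-3*x + 9*y) dx ∧ dy + (-2*x + 9*z) dx ∧ dz + (6*y - 9*z) dy ∧ dz.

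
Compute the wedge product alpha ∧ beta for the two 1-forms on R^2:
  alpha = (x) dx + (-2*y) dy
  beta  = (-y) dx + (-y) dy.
alpha ∧ beta = (-y*(x + 2*y)) dx ∧ dy

Distribute the wedge, using dx_i ∧ dx_j = -dx_j ∧ dx_i and dx_i ∧ dx_i = 0. For each pair (i, j) with i < j, the coefficient of dx_i ∧ dx_j in alpha ∧ beta is (alpha_i * beta_j - alpha_j * beta_i). Collecting: alpha ∧ beta = (-y*(x + 2*y)) dx ∧ dy.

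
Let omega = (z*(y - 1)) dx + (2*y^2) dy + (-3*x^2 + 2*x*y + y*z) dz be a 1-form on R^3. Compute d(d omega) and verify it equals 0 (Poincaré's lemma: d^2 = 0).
d(d omega) = 0

Step 1: d omega = sum_{i<j} (∂f_j/∂x_i - ∂f_i/∂x_j) dx_i ∧ dx_j:
  coeff of dx ∧ dy: -z
  coeff of dx ∧ dz: -6*x + y + 1
  coeff of dy ∧ dz: 2*x + z
Step 2: Apply d again to each 2-form coefficient. The only possible 3-form in R^3 is dx ∧ dy ∧ dz, with coefficient
  ∂(coeff of dy∧dz)/∂x - ∂(coeff of dx∧dz)/∂y + ∂(coeff of dx∧dy)/∂z
  = ∂/∂x (2*x + z) - ∂/∂y (-6*x + y + 1) + ∂/∂z (-z).
Each of these terms simplifies to sums of mixed partials that cancel in pairs. The result is 0 (by equality of mixed partials for smooth functions — Schwarz / Clairaut).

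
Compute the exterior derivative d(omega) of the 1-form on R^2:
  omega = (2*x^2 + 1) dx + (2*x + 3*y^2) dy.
d(omega) = (2) dx ∧ dy

For a 1-form omega = sum_i f_i dx_i, the exterior derivative is
  d(omega) = sum_{i < j} (∂f_j/∂x_i - ∂f_i/∂x_j) dx_i ∧ dx_j.
  coefficient of dx ∧ dy: ∂f_2/∂x - ∂f_1/∂y = ∂(2*x + 3*y^2)/∂x - ∂(2*x^2 + 1)/∂y = 2
Assembling: d(omega) = (2) dx ∧ dy.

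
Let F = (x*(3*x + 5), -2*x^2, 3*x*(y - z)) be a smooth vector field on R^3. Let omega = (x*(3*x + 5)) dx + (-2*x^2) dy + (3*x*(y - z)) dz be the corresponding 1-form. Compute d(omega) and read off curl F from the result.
d(omega) = (3*x) dy ∧ dz + (-3*y + 3*z) dz ∧ dx + (-4*x) dx ∧ dy; curl F = (3*x, -3*y + 3*z, -4*x)

d omega = sum_{i<j} (∂f_j/∂x_i - ∂f_i/∂x_j) dx_i ∧ dx_j. Under the identification (dy ∧ dz, dz ∧ dx, dx ∧ dy) ↔ (e_x, e_y, e_z), the coefficients are exactly the components of curl F. Compute:
  ∂R/∂y - ∂Q/∂z = (3*x) - (0) = 3*x
  ∂P/∂z - ∂R/∂x = (0) - (3*y - 3*z) = -3*y + 3*z
  ∂Q/∂x - ∂P/∂y = (-4*x) - (0) = -4*x.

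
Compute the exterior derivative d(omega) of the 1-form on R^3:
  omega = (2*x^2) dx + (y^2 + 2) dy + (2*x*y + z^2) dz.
d(omega) = (2*y) dx ∧ dz + (2*x) dy ∧ dz

For a 1-form omega = sum_i f_i dx_i, the exterior derivative is
  d(omega) = sum_{i < j} (∂f_j/∂x_i - ∂f_i/∂x_j) dx_i ∧ dx_j.
  coefficient of dx ∧ dz: ∂f_3/∂x - ∂f_1/∂z = ∂(2*x*y + z^2)/∂x - ∂(2*x^2)/∂z = 2*y
  coefficient of dy ∧ dz: ∂f_3/∂y - ∂f_2/∂z = ∂(2*x*y + z^2)/∂y - ∂(y^2 + 2)/∂z = 2*x
Assembling: d(omega) = (2*y) dx ∧ dz + (2*x) dy ∧ dz.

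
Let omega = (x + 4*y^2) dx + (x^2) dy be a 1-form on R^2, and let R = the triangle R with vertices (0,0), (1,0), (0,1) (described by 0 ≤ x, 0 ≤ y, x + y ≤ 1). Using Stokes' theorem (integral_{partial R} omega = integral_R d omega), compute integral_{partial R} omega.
integral_(partial R) omega = -1

Stokes: integral_partial_R omega = integral_R d omega with d omega = (∂Q/∂x - ∂P/∂y) dx ∧ dy.
  ∂Q/∂x = 2*x
  ∂P/∂y = 8*y
  integrand = ∂Q/∂x - ∂P/∂y = 2*x - 8*y.
Integrating over R: integral_0^1 integral_0^{1-x} (2*x - 8*y) dy dx = -1.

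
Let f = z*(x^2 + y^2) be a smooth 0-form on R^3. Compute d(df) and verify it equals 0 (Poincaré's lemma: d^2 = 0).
d(df) = 0

Step 1: df = sum_i (∂f/∂x_i) dx_i = (2*x*z) dx + (2*y*z) dy + (x^2 + y^2) dz.
Step 2: Apply d again. Using the 1-form formula, the coefficient of dx ∧ dy in d(df) is ∂^2 f/∂x ∂y - ∂^2 f/∂y ∂x = (0) - (0) = 0 (equality of mixed partials for smooth f).
Similarly for dx ∧ dz and dy ∧ dz — all coefficients vanish. So d(df) = 0.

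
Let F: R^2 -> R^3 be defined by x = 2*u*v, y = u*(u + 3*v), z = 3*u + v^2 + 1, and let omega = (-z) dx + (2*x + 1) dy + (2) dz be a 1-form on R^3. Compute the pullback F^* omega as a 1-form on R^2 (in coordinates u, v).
F^* omega = (8*u^2*v + 12*u*v^2 - 6*u*v + 2*u - 2*v^3 + v + 6) du + (12*u^2*v - 6*u^2 - 2*u*v^2 + u + 4*v) dv

Using F^*(f dg) = (f ∘ F) d(g ∘ F), substitute each coordinate x_i by F_i(u, v) in f_i, and replace dx_i by d F_i = (∂F_i/∂u) du + (∂F_i/∂v) dv.
  For the x component: f_1(F) = -3*u - v^2 - 1; d F_1 = (2*v) du + (2*u) dv
  For the y component: f_2(F) = 4*u*v + 1; d F_2 = (2*u + 3*v) du + (3*u) dv
  For the z component: f_3(F) = 2; d F_3 = (3) du + (2*v) dv
Combining and collecting du, dv coefficients:
  coeff of du: 8*u^2*v + 12*u*v^2 - 6*u*v + 2*u - 2*v^3 + v + 6
  coeff of dv: 12*u^2*v - 6*u^2 - 2*u*v^2 + u + 4*v
F^* omega = (8*u^2*v + 12*u*v^2 - 6*u*v + 2*u - 2*v^3 + v + 6) du + (12*u^2*v - 6*u^2 - 2*u*v^2 + u + 4*v) dv.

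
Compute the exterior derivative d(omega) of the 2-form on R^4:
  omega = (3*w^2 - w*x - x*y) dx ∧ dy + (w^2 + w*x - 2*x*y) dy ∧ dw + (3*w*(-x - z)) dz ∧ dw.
d(omega) = (7*w - x - 2*y) dx ∧ dy ∧ dw + (-3*w) dx ∧ dz ∧ dw

For a 2-form omega = sum_{i<j} g_{ij} dx_i ∧ dx_j, the exterior derivative is
  d(omega) = sum_{i<j} d(g_{ij}) ∧ dx_i ∧ dx_j = sum_{i<j, k} (∂g_{ij}/∂x_k) dx_k ∧ dx_i ∧ dx_j.
Expand each term, using dx_k ∧ dx_i ∧ dx_j = sgn(permutation) dx_{(a)} ∧ dx_{(b)} ∧ dx_{(c)} with (a < b < c) sorted:
  d(3*w^2 - w*x - x*y) includes (∂/∂w)(3*w^2 - w*x - x*y) dw = (6*w - x) dw, which multiplied by dx ∧ dy gives (6*w - x) dx ∧ dy ∧ dw
  d(w^2 + w*x - 2*x*y) includes (∂/∂x)(w^2 + w*x - 2*x*y) dx = (w - 2*y) dx, which multiplied by dy ∧ dw gives (w - 2*y) dx ∧ dy ∧ dw
  d(3*w*(-x - z)) includes (∂/∂x)(3*w*(-x - z)) dx = (-3*w) dx, which multiplied by dz ∧ dw gives (-3*w) dx ∧ dz ∧ dw
Collecting like 3-forms: d(omega) = (7*w - x - 2*y) dx ∧ dy ∧ dw + (-3*w) dx ∧ dz ∧ dw.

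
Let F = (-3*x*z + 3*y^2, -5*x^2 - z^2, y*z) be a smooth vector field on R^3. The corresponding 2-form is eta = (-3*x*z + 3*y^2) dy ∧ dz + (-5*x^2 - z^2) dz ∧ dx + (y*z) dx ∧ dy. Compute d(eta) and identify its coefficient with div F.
d(eta) = (y - 3*z) dx ∧ dy ∧ dz; div F = y - 3*z

For a 2-form in R^3 of the form above, applying d gives a 3-form with coefficient ∂P/∂x + ∂Q/∂y + ∂R/∂z:
  ∂P/∂x = -3*z
  ∂Q/∂y = 0
  ∂R/∂z = y
Sum = y - 3*z, which is exactly div F.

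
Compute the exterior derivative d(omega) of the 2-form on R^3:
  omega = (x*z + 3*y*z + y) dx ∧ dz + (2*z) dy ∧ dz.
d(omega) = (-3*z - 1) dx ∧ dy ∧ dz

For a 2-form omega = sum_{i<j} g_{ij} dx_i ∧ dx_j, the exterior derivative is
  d(omega) = sum_{i<j} d(g_{ij}) ∧ dx_i ∧ dx_j = sum_{i<j, k} (∂g_{ij}/∂x_k) dx_k ∧ dx_i ∧ dx_j.
Expand each term, using dx_k ∧ dx_i ∧ dx_j = sgn(permutation) dx_{(a)} ∧ dx_{(b)} ∧ dx_{(c)} with (a < b < c) sorted:
  d(x*z + 3*y*z + y) includes (∂/∂y)(x*z + 3*y*z + y) dy = (3*z + 1) dy, which multiplied by dx ∧ dz gives (-3*z - 1) dx ∧ dy ∧ dz
Collecting like 3-forms: d(omega) = (-3*z - 1) dx ∧ dy ∧ dz.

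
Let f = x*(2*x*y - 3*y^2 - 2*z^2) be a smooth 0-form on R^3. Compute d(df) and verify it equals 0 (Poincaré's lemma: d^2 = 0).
d(df) = 0

Step 1: df = sum_i (∂f/∂x_i) dx_i = (4*x*y - 3*y^2 - 2*z^2) dx + (2*x*(x - 3*y)) dy + (-4*x*z) dz.
Step 2: Apply d again. Using the 1-form formula, the coefficient of dx ∧ dy in d(df) is ∂^2 f/∂x ∂y - ∂^2 f/∂y ∂x = (4*x - 6*y) - (4*x - 6*y) = 0 (equality of mixed partials for smooth f).
Similarly for dx ∧ dz and dy ∧ dz — all coefficients vanish. So d(df) = 0.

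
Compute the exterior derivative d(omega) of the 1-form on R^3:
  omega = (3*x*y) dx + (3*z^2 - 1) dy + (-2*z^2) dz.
d(omega) = (-3*x) dx ∧ dy + (-6*z) dy ∧ dz

For a 1-form omega = sum_i f_i dx_i, the exterior derivative is
  d(omega) = sum_{i < j} (∂f_j/∂x_i - ∂f_i/∂x_j) dx_i ∧ dx_j.
  coefficient of dx ∧ dy: ∂f_2/∂x - ∂f_1/∂y = ∂(3*z^2 - 1)/∂x - ∂(3*x*y)/∂y = -3*x
  coefficient of dy ∧ dz: ∂f_3/∂y - ∂f_2/∂z = ∂(-2*z^2)/∂y - ∂(3*z^2 - 1)/∂z = -6*z
Assembling: d(omega) = (-3*x) dx ∧ dy + (-6*z) dy ∧ dz.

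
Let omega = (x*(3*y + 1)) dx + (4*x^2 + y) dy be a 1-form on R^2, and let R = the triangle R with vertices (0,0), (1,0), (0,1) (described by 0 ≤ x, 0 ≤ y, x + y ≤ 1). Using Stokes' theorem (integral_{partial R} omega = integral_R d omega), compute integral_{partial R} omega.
integral_(partial R) omega = 5/6

Stokes: integral_partial_R omega = integral_R d omega with d omega = (∂Q/∂x - ∂P/∂y) dx ∧ dy.
  ∂Q/∂x = 8*x
  ∂P/∂y = 3*x
  integrand = ∂Q/∂x - ∂P/∂y = 5*x.
Integrating over R: integral_0^1 integral_0^{1-x} (5*x) dy dx = 5/6.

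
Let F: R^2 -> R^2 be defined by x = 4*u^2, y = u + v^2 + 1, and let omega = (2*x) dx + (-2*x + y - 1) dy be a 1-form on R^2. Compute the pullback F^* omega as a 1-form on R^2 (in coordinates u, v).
F^* omega = (64*u^3 - 8*u^2 + u + v^2) du + (2*v*(-8*u^2 + u + v^2)) dv

Using F^*(f dg) = (f ∘ F) d(g ∘ F), substitute each coordinate x_i by F_i(u, v) in f_i, and replace dx_i by d F_i = (∂F_i/∂u) du + (∂F_i/∂v) dv.
  For the x component: f_1(F) = 8*u^2; d F_1 = (8*u) du + (0) dv
  For the y component: f_2(F) = -8*u^2 + u + v^2; d F_2 = (1) du + (2*v) dv
Combining and collecting du, dv coefficients:
  coeff of du: 64*u^3 - 8*u^2 + u + v^2
  coeff of dv: 2*v*(-8*u^2 + u + v^2)
F^* omega = (64*u^3 - 8*u^2 + u + v^2) du + (2*v*(-8*u^2 + u + v^2)) dv.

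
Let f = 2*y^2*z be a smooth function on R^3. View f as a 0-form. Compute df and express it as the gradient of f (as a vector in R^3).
df = (0) dx + (4*y*z) dy + (2*y^2) dz; grad f = (0, 4*y*z, 2*y^2)

For a 0-form f, d f = (∂f/∂x) dx + (∂f/∂y) dy + (∂f/∂z) dz. The components of the vector representation are exactly the entries of grad f in Cartesian coordinates:
  ∂f/∂x = 0
  ∂f/∂y = 4*y*z
  ∂f/∂z = 2*y^2.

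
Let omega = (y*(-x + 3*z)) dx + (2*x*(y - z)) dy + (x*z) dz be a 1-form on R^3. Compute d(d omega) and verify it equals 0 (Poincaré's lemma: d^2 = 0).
d(d omega) = 0

Step 1: d omega = sum_{i<j} (∂f_j/∂x_i - ∂f_i/∂x_j) dx_i ∧ dx_j:
  coeff of dx ∧ dy: x + 2*y - 5*z
  coeff of dx ∧ dz: -3*y + z
  coeff of dy ∧ dz: 2*x
Step 2: Apply d again to each 2-form coefficient. The only possible 3-form in R^3 is dx ∧ dy ∧ dz, with coefficient
  ∂(coeff of dy∧dz)/∂x - ∂(coeff of dx∧dz)/∂y + ∂(coeff of dx∧dy)/∂z
  = ∂/∂x (2*x) - ∂/∂y (-3*y + z) + ∂/∂z (x + 2*y - 5*z).
Each of these terms simplifies to sums of mixed partials that cancel in pairs. The result is 0 (by equality of mixed partials for smooth functions — Schwarz / Clairaut).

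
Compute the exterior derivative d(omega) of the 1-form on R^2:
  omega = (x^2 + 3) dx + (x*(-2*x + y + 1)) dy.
d(omega) = (-4*x + y + 1) dx ∧ dy

For a 1-form omega = sum_i f_i dx_i, the exterior derivative is
  d(omega) = sum_{i < j} (∂f_j/∂x_i - ∂f_i/∂x_j) dx_i ∧ dx_j.
  coefficient of dx ∧ dy: ∂f_2/∂x - ∂f_1/∂y = ∂(x*(-2*x + y + 1))/∂x - ∂(x^2 + 3)/∂y = -4*x + y + 1
Assembling: d(omega) = (-4*x + y + 1) dx ∧ dy.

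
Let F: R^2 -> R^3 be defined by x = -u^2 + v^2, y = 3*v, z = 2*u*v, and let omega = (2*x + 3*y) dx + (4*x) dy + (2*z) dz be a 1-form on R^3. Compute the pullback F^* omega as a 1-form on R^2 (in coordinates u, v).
F^* omega = (2*u*(2*u^2 + 2*v^2 - 9*v)) du + (4*u^2*v - 12*u^2 + 4*v^3 + 30*v^2) dv

Using F^*(f dg) = (f ∘ F) d(g ∘ F), substitute each coordinate x_i by F_i(u, v) in f_i, and replace dx_i by d F_i = (∂F_i/∂u) du + (∂F_i/∂v) dv.
  For the x component: f_1(F) = -2*u^2 + 2*v^2 + 9*v; d F_1 = (-2*u) du + (2*v) dv
  For the y component: f_2(F) = -4*u^2 + 4*v^2; d F_2 = (0) du + (3) dv
  For the z component: f_3(F) = 4*u*v; d F_3 = (2*v) du + (2*u) dv
Combining and collecting du, dv coefficients:
  coeff of du: 2*u*(2*u^2 + 2*v^2 - 9*v)
  coeff of dv: 4*u^2*v - 12*u^2 + 4*v^3 + 30*v^2
F^* omega = (2*u*(2*u^2 + 2*v^2 - 9*v)) du + (4*u^2*v - 12*u^2 + 4*v^3 + 30*v^2) dv.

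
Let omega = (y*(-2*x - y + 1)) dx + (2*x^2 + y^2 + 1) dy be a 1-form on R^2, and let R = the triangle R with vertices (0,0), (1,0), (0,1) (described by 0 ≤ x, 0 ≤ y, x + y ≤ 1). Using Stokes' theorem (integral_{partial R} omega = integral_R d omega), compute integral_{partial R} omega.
integral_(partial R) omega = 5/6

Stokes: integral_partial_R omega = integral_R d omega with d omega = (∂Q/∂x - ∂P/∂y) dx ∧ dy.
  ∂Q/∂x = 4*x
  ∂P/∂y = -2*x - 2*y + 1
  integrand = ∂Q/∂x - ∂P/∂y = 6*x + 2*y - 1.
Integrating over R: integral_0^1 integral_0^{1-x} (6*x + 2*y - 1) dy dx = 5/6.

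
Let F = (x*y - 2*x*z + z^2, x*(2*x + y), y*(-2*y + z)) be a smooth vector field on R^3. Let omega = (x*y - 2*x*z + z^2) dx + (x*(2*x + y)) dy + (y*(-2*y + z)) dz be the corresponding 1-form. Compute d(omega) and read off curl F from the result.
d(omega) = (-4*y + z) dy ∧ dz + (-2*x + 2*z) dz ∧ dx + (3*x + y) dx ∧ dy; curl F = (-4*y + z, -2*x + 2*z, 3*x + y)

d omega = sum_{i<j} (∂f_j/∂x_i - ∂f_i/∂x_j) dx_i ∧ dx_j. Under the identification (dy ∧ dz, dz ∧ dx, dx ∧ dy) ↔ (e_x, e_y, e_z), the coefficients are exactly the components of curl F. Compute:
  ∂R/∂y - ∂Q/∂z = (-4*y + z) - (0) = -4*y + z
  ∂P/∂z - ∂R/∂x = (-2*x + 2*z) - (0) = -2*x + 2*z
  ∂Q/∂x - ∂P/∂y = (4*x + y) - (x) = 3*x + y.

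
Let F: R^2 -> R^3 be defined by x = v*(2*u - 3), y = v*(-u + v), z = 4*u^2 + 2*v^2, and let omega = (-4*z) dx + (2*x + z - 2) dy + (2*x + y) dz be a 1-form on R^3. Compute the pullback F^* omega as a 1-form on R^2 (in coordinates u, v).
F^* omega = (2*v*(-6*u^2 + 2*u*v - 24*u - 9*v^2 + 3*v + 1)) du + (-36*u^3 + 4*u^2*v + 48*u^2 + 2*u*v^2 + 6*u*v + 2*u + 8*v^3 - 12*v^2 - 4*v) dv

Using F^*(f dg) = (f ∘ F) d(g ∘ F), substitute each coordinate x_i by F_i(u, v) in f_i, and replace dx_i by d F_i = (∂F_i/∂u) du + (∂F_i/∂v) dv.
  For the x component: f_1(F) = -16*u^2 - 8*v^2; d F_1 = (2*v) du + (2*u - 3) dv
  For the y component: f_2(F) = 4*u^2 + 4*u*v + 2*v^2 - 6*v - 2; d F_2 = (-v) du + (-u + 2*v) dv
  For the z component: f_3(F) = v*(3*u + v - 6); d F_3 = (8*u) du + (4*v) dv
Combining and collecting du, dv coefficients:
  coeff of du: 2*v*(-6*u^2 + 2*u*v - 24*u - 9*v^2 + 3*v + 1)
  coeff of dv: -36*u^3 + 4*u^2*v + 48*u^2 + 2*u*v^2 + 6*u*v + 2*u + 8*v^3 - 12*v^2 - 4*v
F^* omega = (2*v*(-6*u^2 + 2*u*v - 24*u - 9*v^2 + 3*v + 1)) du + (-36*u^3 + 4*u^2*v + 48*u^2 + 2*u*v^2 + 6*u*v + 2*u + 8*v^3 - 12*v^2 - 4*v) dv.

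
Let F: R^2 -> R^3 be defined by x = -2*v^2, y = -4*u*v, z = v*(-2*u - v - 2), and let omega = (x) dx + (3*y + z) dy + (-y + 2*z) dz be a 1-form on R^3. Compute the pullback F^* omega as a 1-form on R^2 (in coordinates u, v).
F^* omega = (8*v^2*(7*u + v + 2)) du + (4*v*(14*u^2 + 2*u*v + 4*u + 3*v^2 + 3*v + 2)) dv

Using F^*(f dg) = (f ∘ F) d(g ∘ F), substitute each coordinate x_i by F_i(u, v) in f_i, and replace dx_i by d F_i = (∂F_i/∂u) du + (∂F_i/∂v) dv.
  For the x component: f_1(F) = -2*v^2; d F_1 = (0) du + (-4*v) dv
  For the y component: f_2(F) = v*(-14*u - v - 2); d F_2 = (-4*v) du + (-4*u) dv
  For the z component: f_3(F) = 2*v*(-v - 2); d F_3 = (-2*v) du + (-2*u - 2*v - 2) dv
Combining and collecting du, dv coefficients:
  coeff of du: 8*v^2*(7*u + v + 2)
  coeff of dv: 4*v*(14*u^2 + 2*u*v + 4*u + 3*v^2 + 3*v + 2)
F^* omega = (8*v^2*(7*u + v + 2)) du + (4*v*(14*u^2 + 2*u*v + 4*u + 3*v^2 + 3*v + 2)) dv.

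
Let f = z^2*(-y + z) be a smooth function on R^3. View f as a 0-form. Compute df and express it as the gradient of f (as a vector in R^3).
df = (0) dx + (-z^2) dy + (z*(-2*y + 3*z)) dz; grad f = (0, -z^2, z*(-2*y + 3*z))

For a 0-form f, d f = (∂f/∂x) dx + (∂f/∂y) dy + (∂f/∂z) dz. The components of the vector representation are exactly the entries of grad f in Cartesian coordinates:
  ∂f/∂x = 0
  ∂f/∂y = -z^2
  ∂f/∂z = z*(-2*y + 3*z).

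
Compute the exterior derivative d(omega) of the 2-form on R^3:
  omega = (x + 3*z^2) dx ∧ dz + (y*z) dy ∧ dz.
d(omega) = 0

For a 2-form omega = sum_{i<j} g_{ij} dx_i ∧ dx_j, the exterior derivative is
  d(omega) = sum_{i<j} d(g_{ij}) ∧ dx_i ∧ dx_j = sum_{i<j, k} (∂g_{ij}/∂x_k) dx_k ∧ dx_i ∧ dx_j.
Expand each term, using dx_k ∧ dx_i ∧ dx_j = sgn(permutation) dx_{(a)} ∧ dx_{(b)} ∧ dx_{(c)} with (a < b < c) sorted:

Collecting like 3-forms: d(omega) = 0.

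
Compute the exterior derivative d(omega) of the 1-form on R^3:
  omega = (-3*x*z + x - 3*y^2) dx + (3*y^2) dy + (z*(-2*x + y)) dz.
d(omega) = (6*y) dx ∧ dy + (3*x - 2*z) dx ∧ dz + (z) dy ∧ dz

For a 1-form omega = sum_i f_i dx_i, the exterior derivative is
  d(omega) = sum_{i < j} (∂f_j/∂x_i - ∂f_i/∂x_j) dx_i ∧ dx_j.
  coefficient of dx ∧ dy: ∂f_2/∂x - ∂f_1/∂y = ∂(3*y^2)/∂x - ∂(-3*x*z + x - 3*y^2)/∂y = 6*y
  coefficient of dx ∧ dz: ∂f_3/∂x - ∂f_1/∂z = ∂(z*(-2*x + y))/∂x - ∂(-3*x*z + x - 3*y^2)/∂z = 3*x - 2*z
  coefficient of dy ∧ dz: ∂f_3/∂y - ∂f_2/∂z = ∂(z*(-2*x + y))/∂y - ∂(3*y^2)/∂z = z
Assembling: d(omega) = (6*y) dx ∧ dy + (3*x - 2*z) dx ∧ dz + (z) dy ∧ dz.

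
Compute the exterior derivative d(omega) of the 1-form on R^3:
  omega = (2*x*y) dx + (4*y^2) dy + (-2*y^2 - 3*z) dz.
d(omega) = (-2*x) dx ∧ dy + (-4*y) dy ∧ dz

For a 1-form omega = sum_i f_i dx_i, the exterior derivative is
  d(omega) = sum_{i < j} (∂f_j/∂x_i - ∂f_i/∂x_j) dx_i ∧ dx_j.
  coefficient of dx ∧ dy: ∂f_2/∂x - ∂f_1/∂y = ∂(4*y^2)/∂x - ∂(2*x*y)/∂y = -2*x
  coefficient of dy ∧ dz: ∂f_3/∂y - ∂f_2/∂z = ∂(-2*y^2 - 3*z)/∂y - ∂(4*y^2)/∂z = -4*y
Assembling: d(omega) = (-2*x) dx ∧ dy + (-4*y) dy ∧ dz.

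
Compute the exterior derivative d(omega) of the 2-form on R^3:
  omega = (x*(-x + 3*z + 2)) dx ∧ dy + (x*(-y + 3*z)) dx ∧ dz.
d(omega) = (4*x) dx ∧ dy ∧ dz

For a 2-form omega = sum_{i<j} g_{ij} dx_i ∧ dx_j, the exterior derivative is
  d(omega) = sum_{i<j} d(g_{ij}) ∧ dx_i ∧ dx_j = sum_{i<j, k} (∂g_{ij}/∂x_k) dx_k ∧ dx_i ∧ dx_j.
Expand each term, using dx_k ∧ dx_i ∧ dx_j = sgn(permutation) dx_{(a)} ∧ dx_{(b)} ∧ dx_{(c)} with (a < b < c) sorted:
  d(x*(-x + 3*z + 2)) includes (∂/∂z)(x*(-x + 3*z + 2)) dz = (3*x) dz, which multiplied by dx ∧ dy gives (3*x) dx ∧ dy ∧ dz
  d(x*(-y + 3*z)) includes (∂/∂y)(x*(-y + 3*z)) dy = (-x) dy, which multiplied by dx ∧ dz gives (x) dx ∧ dy ∧ dz
Collecting like 3-forms: d(omega) = (4*x) dx ∧ dy ∧ dz.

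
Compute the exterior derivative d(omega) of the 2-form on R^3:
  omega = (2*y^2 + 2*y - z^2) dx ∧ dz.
d(omega) = (-4*y - 2) dx ∧ dy ∧ dz

For a 2-form omega = sum_{i<j} g_{ij} dx_i ∧ dx_j, the exterior derivative is
  d(omega) = sum_{i<j} d(g_{ij}) ∧ dx_i ∧ dx_j = sum_{i<j, k} (∂g_{ij}/∂x_k) dx_k ∧ dx_i ∧ dx_j.
Expand each term, using dx_k ∧ dx_i ∧ dx_j = sgn(permutation) dx_{(a)} ∧ dx_{(b)} ∧ dx_{(c)} with (a < b < c) sorted:
  d(2*y^2 + 2*y - z^2) includes (∂/∂y)(2*y^2 + 2*y - z^2) dy = (4*y + 2) dy, which multiplied by dx ∧ dz gives (-4*y - 2) dx ∧ dy ∧ dz
Collecting like 3-forms: d(omega) = (-4*y - 2) dx ∧ dy ∧ dz.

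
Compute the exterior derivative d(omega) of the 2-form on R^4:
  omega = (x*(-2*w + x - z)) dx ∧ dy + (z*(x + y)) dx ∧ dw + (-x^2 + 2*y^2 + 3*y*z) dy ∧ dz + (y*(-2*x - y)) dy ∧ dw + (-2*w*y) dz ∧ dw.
d(omega) = (-3*x) dx ∧ dy ∧ dz + (-2*x - 2*y - z) dx ∧ dy ∧ dw + (-x - y) dx ∧ dz ∧ dw + (-2*w) dy ∧ dz ∧ dw

For a 2-form omega = sum_{i<j} g_{ij} dx_i ∧ dx_j, the exterior derivative is
  d(omega) = sum_{i<j} d(g_{ij}) ∧ dx_i ∧ dx_j = sum_{i<j, k} (∂g_{ij}/∂x_k) dx_k ∧ dx_i ∧ dx_j.
Expand each term, using dx_k ∧ dx_i ∧ dx_j = sgn(permutation) dx_{(a)} ∧ dx_{(b)} ∧ dx_{(c)} with (a < b < c) sorted:
  d(x*(-2*w + x - z)) includes (∂/∂z)(x*(-2*w + x - z)) dz = (-x) dz, which multiplied by dx ∧ dy gives (-x) dx ∧ dy ∧ dz
  d(x*(-2*w + x - z)) includes (∂/∂w)(x*(-2*w + x - z)) dw = (-2*x) dw, which multiplied by dx ∧ dy gives (-2*x) dx ∧ dy ∧ dw
  d(z*(x + y)) includes (∂/∂y)(z*(x + y)) dy = (z) dy, which multiplied by dx ∧ dw gives (-z) dx ∧ dy ∧ dw
  d(z*(x + y)) includes (∂/∂z)(z*(x + y)) dz = (x + y) dz, which multiplied by dx ∧ dw gives (-x - y) dx ∧ dz ∧ dw
  d(-x^2 + 2*y^2 + 3*y*z) includes (∂/∂x)(-x^2 + 2*y^2 + 3*y*z) dx = (-2*x) dx, which multiplied by dy ∧ dz gives (-2*x) dx ∧ dy ∧ dz
  d(y*(-2*x - y)) includes (∂/∂x)(y*(-2*x - y)) dx = (-2*y) dx, which multiplied by dy ∧ dw gives (-2*y) dx ∧ dy ∧ dw
  d(-2*w*y) includes (∂/∂y)(-2*w*y) dy = (-2*w) dy, which multiplied by dz ∧ dw gives (-2*w) dy ∧ dz ∧ dw
Collecting like 3-forms: d(omega) = (-3*x) dx ∧ dy ∧ dz + (-2*x - 2*y - z) dx ∧ dy ∧ dw + (-x - y) dx ∧ dz ∧ dw + (-2*w) dy ∧ dz ∧ dw.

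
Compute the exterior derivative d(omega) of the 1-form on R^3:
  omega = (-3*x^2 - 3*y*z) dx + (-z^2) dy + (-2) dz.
d(omega) = (3*z) dx ∧ dy + (3*y) dx ∧ dz + (2*z) dy ∧ dz

For a 1-form omega = sum_i f_i dx_i, the exterior derivative is
  d(omega) = sum_{i < j} (∂f_j/∂x_i - ∂f_i/∂x_j) dx_i ∧ dx_j.
  coefficient of dx ∧ dy: ∂f_2/∂x - ∂f_1/∂y = ∂(-z^2)/∂x - ∂(-3*x^2 - 3*y*z)/∂y = 3*z
  coefficient of dx ∧ dz: ∂f_3/∂x - ∂f_1/∂z = ∂(-2)/∂x - ∂(-3*x^2 - 3*y*z)/∂z = 3*y
  coefficient of dy ∧ dz: ∂f_3/∂y - ∂f_2/∂z = ∂(-2)/∂y - ∂(-z^2)/∂z = 2*z
Assembling: d(omega) = (3*z) dx ∧ dy + (3*y) dx ∧ dz + (2*z) dy ∧ dz.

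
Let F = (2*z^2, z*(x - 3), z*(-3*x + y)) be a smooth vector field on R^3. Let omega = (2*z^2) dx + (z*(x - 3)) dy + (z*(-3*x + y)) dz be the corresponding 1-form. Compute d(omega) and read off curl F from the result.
d(omega) = (-x + z + 3) dy ∧ dz + (7*z) dz ∧ dx + (z) dx ∧ dy; curl F = (-x + z + 3, 7*z, z)

d omega = sum_{i<j} (∂f_j/∂x_i - ∂f_i/∂x_j) dx_i ∧ dx_j. Under the identification (dy ∧ dz, dz ∧ dx, dx ∧ dy) ↔ (e_x, e_y, e_z), the coefficients are exactly the components of curl F. Compute:
  ∂R/∂y - ∂Q/∂z = (z) - (x - 3) = -x + z + 3
  ∂P/∂z - ∂R/∂x = (4*z) - (-3*z) = 7*z
  ∂Q/∂x - ∂P/∂y = (z) - (0) = z.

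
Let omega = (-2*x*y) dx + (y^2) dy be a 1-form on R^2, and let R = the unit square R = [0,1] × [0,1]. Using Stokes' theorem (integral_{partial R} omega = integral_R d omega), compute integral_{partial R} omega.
integral_(partial R) omega = 1

Stokes: integral_partial_R omega = integral_R d omega with d omega = (∂Q/∂x - ∂P/∂y) dx ∧ dy.
  ∂Q/∂x = 0
  ∂P/∂y = -2*x
  integrand = ∂Q/∂x - ∂P/∂y = 2*x.
Integrating over R: integral_0^1 integral_0^1 (2*x) dx dy = 1.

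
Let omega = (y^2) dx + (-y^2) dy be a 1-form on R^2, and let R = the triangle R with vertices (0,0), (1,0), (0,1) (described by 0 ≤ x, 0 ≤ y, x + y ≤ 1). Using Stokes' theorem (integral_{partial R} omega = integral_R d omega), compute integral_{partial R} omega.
integral_(partial R) omega = -1/3

Stokes: integral_partial_R omega = integral_R d omega with d omega = (∂Q/∂x - ∂P/∂y) dx ∧ dy.
  ∂Q/∂x = 0
  ∂P/∂y = 2*y
  integrand = ∂Q/∂x - ∂P/∂y = -2*y.
Integrating over R: integral_0^1 integral_0^{1-x} (-2*y) dy dx = -1/3.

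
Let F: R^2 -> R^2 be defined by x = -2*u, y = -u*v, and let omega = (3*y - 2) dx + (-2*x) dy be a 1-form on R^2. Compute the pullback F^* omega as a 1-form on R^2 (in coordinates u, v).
F^* omega = (2*u*v + 4) du + (-4*u^2) dv

Using F^*(f dg) = (f ∘ F) d(g ∘ F), substitute each coordinate x_i by F_i(u, v) in f_i, and replace dx_i by d F_i = (∂F_i/∂u) du + (∂F_i/∂v) dv.
  For the x component: f_1(F) = -3*u*v - 2; d F_1 = (-2) du + (0) dv
  For the y component: f_2(F) = 4*u; d F_2 = (-v) du + (-u) dv
Combining and collecting du, dv coefficients:
  coeff of du: 2*u*v + 4
  coeff of dv: -4*u^2
F^* omega = (2*u*v + 4) du + (-4*u^2) dv.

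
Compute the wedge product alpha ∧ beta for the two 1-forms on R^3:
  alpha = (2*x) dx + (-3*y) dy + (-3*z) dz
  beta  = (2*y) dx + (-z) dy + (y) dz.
alpha ∧ beta = (-2*x*z + 6*y^2) dx ∧ dy + (2*y*(x + 3*z)) dx ∧ dz + (-3*y^2 - 3*z^2) dy ∧ dz

Distribute the wedge, using dx_i ∧ dx_j = -dx_j ∧ dx_i and dx_i ∧ dx_i = 0. For each pair (i, j) with i < j, the coefficient of dx_i ∧ dx_j in alpha ∧ beta is (alpha_i * beta_j - alpha_j * beta_i). Collecting: alpha ∧ beta = (-2*x*z + 6*y^2) dx ∧ dy + (2*y*(x + 3*z)) dx ∧ dz + (-3*y^2 - 3*z^2) dy ∧ dz.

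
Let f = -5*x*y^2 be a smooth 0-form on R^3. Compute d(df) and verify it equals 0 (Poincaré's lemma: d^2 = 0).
d(df) = 0

Step 1: df = sum_i (∂f/∂x_i) dx_i = (-5*y^2) dx + (-10*x*y) dy + (0) dz.
Step 2: Apply d again. Using the 1-form formula, the coefficient of dx ∧ dy in d(df) is ∂^2 f/∂x ∂y - ∂^2 f/∂y ∂x = (-10*y) - (-10*y) = 0 (equality of mixed partials for smooth f).
Similarly for dx ∧ dz and dy ∧ dz — all coefficients vanish. So d(df) = 0.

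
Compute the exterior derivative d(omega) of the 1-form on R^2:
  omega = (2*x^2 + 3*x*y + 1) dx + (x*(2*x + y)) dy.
d(omega) = (x + y) dx ∧ dy

For a 1-form omega = sum_i f_i dx_i, the exterior derivative is
  d(omega) = sum_{i < j} (∂f_j/∂x_i - ∂f_i/∂x_j) dx_i ∧ dx_j.
  coefficient of dx ∧ dy: ∂f_2/∂x - ∂f_1/∂y = ∂(x*(2*x + y))/∂x - ∂(2*x^2 + 3*x*y + 1)/∂y = x + y
Assembling: d(omega) = (x + y) dx ∧ dy.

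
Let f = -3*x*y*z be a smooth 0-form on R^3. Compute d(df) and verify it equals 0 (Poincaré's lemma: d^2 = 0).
d(df) = 0

Step 1: df = sum_i (∂f/∂x_i) dx_i = (-3*y*z) dx + (-3*x*z) dy + (-3*x*y) dz.
Step 2: Apply d again. Using the 1-form formula, the coefficient of dx ∧ dy in d(df) is ∂^2 f/∂x ∂y - ∂^2 f/∂y ∂x = (-3*z) - (-3*z) = 0 (equality of mixed partials for smooth f).
Similarly for dx ∧ dz and dy ∧ dz — all coefficients vanish. So d(df) = 0.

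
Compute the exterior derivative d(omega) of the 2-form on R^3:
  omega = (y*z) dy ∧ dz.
d(omega) = 0

For a 2-form omega = sum_{i<j} g_{ij} dx_i ∧ dx_j, the exterior derivative is
  d(omega) = sum_{i<j} d(g_{ij}) ∧ dx_i ∧ dx_j = sum_{i<j, k} (∂g_{ij}/∂x_k) dx_k ∧ dx_i ∧ dx_j.
Expand each term, using dx_k ∧ dx_i ∧ dx_j = sgn(permutation) dx_{(a)} ∧ dx_{(b)} ∧ dx_{(c)} with (a < b < c) sorted:

Collecting like 3-forms: d(omega) = 0.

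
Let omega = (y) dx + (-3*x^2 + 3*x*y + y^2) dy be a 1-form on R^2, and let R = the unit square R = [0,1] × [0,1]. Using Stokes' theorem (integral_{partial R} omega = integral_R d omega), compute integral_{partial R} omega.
integral_(partial R) omega = -5/2

Stokes: integral_partial_R omega = integral_R d omega with d omega = (∂Q/∂x - ∂P/∂y) dx ∧ dy.
  ∂Q/∂x = -6*x + 3*y
  ∂P/∂y = 1
  integrand = ∂Q/∂x - ∂P/∂y = -6*x + 3*y - 1.
Integrating over R: integral_0^1 integral_0^1 (-6*x + 3*y - 1) dx dy = -5/2.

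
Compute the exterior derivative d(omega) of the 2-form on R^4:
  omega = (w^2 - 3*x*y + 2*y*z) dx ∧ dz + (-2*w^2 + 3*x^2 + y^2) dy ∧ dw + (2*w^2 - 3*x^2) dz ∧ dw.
d(omega) = (3*x - 2*z) dx ∧ dy ∧ dz + (2*w - 6*x) dx ∧ dz ∧ dw + (6*x) dx ∧ dy ∧ dw

For a 2-form omega = sum_{i<j} g_{ij} dx_i ∧ dx_j, the exterior derivative is
  d(omega) = sum_{i<j} d(g_{ij}) ∧ dx_i ∧ dx_j = sum_{i<j, k} (∂g_{ij}/∂x_k) dx_k ∧ dx_i ∧ dx_j.
Expand each term, using dx_k ∧ dx_i ∧ dx_j = sgn(permutation) dx_{(a)} ∧ dx_{(b)} ∧ dx_{(c)} with (a < b < c) sorted:
  d(w^2 - 3*x*y + 2*y*z) includes (∂/∂y)(w^2 - 3*x*y + 2*y*z) dy = (-3*x + 2*z) dy, which multiplied by dx ∧ dz gives (3*x - 2*z) dx ∧ dy ∧ dz
  d(w^2 - 3*x*y + 2*y*z) includes (∂/∂w)(w^2 - 3*x*y + 2*y*z) dw = (2*w) dw, which multiplied by dx ∧ dz gives (2*w) dx ∧ dz ∧ dw
  d(-2*w^2 + 3*x^2 + y^2) includes (∂/∂x)(-2*w^2 + 3*x^2 + y^2) dx = (6*x) dx, which multiplied by dy ∧ dw gives (6*x) dx ∧ dy ∧ dw
  d(2*w^2 - 3*x^2) includes (∂/∂x)(2*w^2 - 3*x^2) dx = (-6*x) dx, which multiplied by dz ∧ dw gives (-6*x) dx ∧ dz ∧ dw
Collecting like 3-forms: d(omega) = (3*x - 2*z) dx ∧ dy ∧ dz + (2*w - 6*x) dx ∧ dz ∧ dw + (6*x) dx ∧ dy ∧ dw.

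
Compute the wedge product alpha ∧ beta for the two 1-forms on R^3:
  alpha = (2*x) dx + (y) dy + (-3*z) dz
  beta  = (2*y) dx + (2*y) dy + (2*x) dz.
alpha ∧ beta = (2*y*(2*x - y)) dx ∧ dy + (4*x^2 + 6*y*z) dx ∧ dz + (2*y*(x + 3*z)) dy ∧ dz

Distribute the wedge, using dx_i ∧ dx_j = -dx_j ∧ dx_i and dx_i ∧ dx_i = 0. For each pair (i, j) with i < j, the coefficient of dx_i ∧ dx_j in alpha ∧ beta is (alpha_i * beta_j - alpha_j * beta_i). Collecting: alpha ∧ beta = (2*y*(2*x - y)) dx ∧ dy + (4*x^2 + 6*y*z) dx ∧ dz + (2*y*(x + 3*z)) dy ∧ dz.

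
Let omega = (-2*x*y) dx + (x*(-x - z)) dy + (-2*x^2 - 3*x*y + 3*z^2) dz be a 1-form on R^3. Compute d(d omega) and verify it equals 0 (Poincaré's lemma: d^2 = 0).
d(d omega) = 0

Step 1: d omega = sum_{i<j} (∂f_j/∂x_i - ∂f_i/∂x_j) dx_i ∧ dx_j:
  coeff of dx ∧ dy: -z
  coeff of dx ∧ dz: -4*x - 3*y
  coeff of dy ∧ dz: -2*x
Step 2: Apply d again to each 2-form coefficient. The only possible 3-form in R^3 is dx ∧ dy ∧ dz, with coefficient
  ∂(coeff of dy∧dz)/∂x - ∂(coeff of dx∧dz)/∂y + ∂(coeff of dx∧dy)/∂z
  = ∂/∂x (-2*x) - ∂/∂y (-4*x - 3*y) + ∂/∂z (-z).
Each of these terms simplifies to sums of mixed partials that cancel in pairs. The result is 0 (by equality of mixed partials for smooth functions — Schwarz / Clairaut).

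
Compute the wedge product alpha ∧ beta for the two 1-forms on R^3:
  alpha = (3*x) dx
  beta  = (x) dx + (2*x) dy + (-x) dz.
alpha ∧ beta = (6*x^2) dx ∧ dy + (-3*x^2) dx ∧ dz

Distribute the wedge, using dx_i ∧ dx_j = -dx_j ∧ dx_i and dx_i ∧ dx_i = 0. For each pair (i, j) with i < j, the coefficient of dx_i ∧ dx_j in alpha ∧ beta is (alpha_i * beta_j - alpha_j * beta_i). Collecting: alpha ∧ beta = (6*x^2) dx ∧ dy + (-3*x^2) dx ∧ dz.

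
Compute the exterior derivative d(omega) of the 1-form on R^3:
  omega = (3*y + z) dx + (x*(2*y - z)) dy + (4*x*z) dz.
d(omega) = (2*y - z - 3) dx ∧ dy + (4*z - 1) dx ∧ dz + (x) dy ∧ dz

For a 1-form omega = sum_i f_i dx_i, the exterior derivative is
  d(omega) = sum_{i < j} (∂f_j/∂x_i - ∂f_i/∂x_j) dx_i ∧ dx_j.
  coefficient of dx ∧ dy: ∂f_2/∂x - ∂f_1/∂y = ∂(x*(2*y - z))/∂x - ∂(3*y + z)/∂y = 2*y - z - 3
  coefficient of dx ∧ dz: ∂f_3/∂x - ∂f_1/∂z = ∂(4*x*z)/∂x - ∂(3*y + z)/∂z = 4*z - 1
  coefficient of dy ∧ dz: ∂f_3/∂y - ∂f_2/∂z = ∂(4*x*z)/∂y - ∂(x*(2*y - z))/∂z = x
Assembling: d(omega) = (2*y - z - 3) dx ∧ dy + (4*z - 1) dx ∧ dz + (x) dy ∧ dz.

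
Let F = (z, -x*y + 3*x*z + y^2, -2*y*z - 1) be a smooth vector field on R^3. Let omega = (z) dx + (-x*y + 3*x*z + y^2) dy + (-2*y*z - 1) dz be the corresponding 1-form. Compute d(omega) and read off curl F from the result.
d(omega) = (-3*x - 2*z) dy ∧ dz + (1) dz ∧ dx + (-y + 3*z) dx ∧ dy; curl F = (-3*x - 2*z, 1, -y + 3*z)

d omega = sum_{i<j} (∂f_j/∂x_i - ∂f_i/∂x_j) dx_i ∧ dx_j. Under the identification (dy ∧ dz, dz ∧ dx, dx ∧ dy) ↔ (e_x, e_y, e_z), the coefficients are exactly the components of curl F. Compute:
  ∂R/∂y - ∂Q/∂z = (-2*z) - (3*x) = -3*x - 2*z
  ∂P/∂z - ∂R/∂x = (1) - (0) = 1
  ∂Q/∂x - ∂P/∂y = (-y + 3*z) - (0) = -y + 3*z.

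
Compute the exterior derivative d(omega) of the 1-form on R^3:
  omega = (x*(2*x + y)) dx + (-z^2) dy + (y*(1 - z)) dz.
d(omega) = (-x) dx ∧ dy + (z + 1) dy ∧ dz

For a 1-form omega = sum_i f_i dx_i, the exterior derivative is
  d(omega) = sum_{i < j} (∂f_j/∂x_i - ∂f_i/∂x_j) dx_i ∧ dx_j.
  coefficient of dx ∧ dy: ∂f_2/∂x - ∂f_1/∂y = ∂(-z^2)/∂x - ∂(x*(2*x + y))/∂y = -x
  coefficient of dy ∧ dz: ∂f_3/∂y - ∂f_2/∂z = ∂(y*(1 - z))/∂y - ∂(-z^2)/∂z = z + 1
Assembling: d(omega) = (-x) dx ∧ dy + (z + 1) dy ∧ dz.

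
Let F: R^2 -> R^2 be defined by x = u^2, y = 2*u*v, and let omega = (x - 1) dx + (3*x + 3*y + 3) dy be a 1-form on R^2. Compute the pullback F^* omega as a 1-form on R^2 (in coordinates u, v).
F^* omega = (2*u^3 + 6*u^2*v + 12*u*v^2 - 2*u + 6*v) du + (6*u*(u^2 + 2*u*v + 1)) dv

Using F^*(f dg) = (f ∘ F) d(g ∘ F), substitute each coordinate x_i by F_i(u, v) in f_i, and replace dx_i by d F_i = (∂F_i/∂u) du + (∂F_i/∂v) dv.
  For the x component: f_1(F) = u^2 - 1; d F_1 = (2*u) du + (0) dv
  For the y component: f_2(F) = 3*u^2 + 6*u*v + 3; d F_2 = (2*v) du + (2*u) dv
Combining and collecting du, dv coefficients:
  coeff of du: 2*u^3 + 6*u^2*v + 12*u*v^2 - 2*u + 6*v
  coeff of dv: 6*u*(u^2 + 2*u*v + 1)
F^* omega = (2*u^3 + 6*u^2*v + 12*u*v^2 - 2*u + 6*v) du + (6*u*(u^2 + 2*u*v + 1)) dv.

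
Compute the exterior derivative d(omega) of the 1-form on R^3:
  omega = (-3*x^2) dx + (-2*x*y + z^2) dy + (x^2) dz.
d(omega) = (-2*y) dx ∧ dy + (2*x) dx ∧ dz + (-2*z) dy ∧ dz

For a 1-form omega = sum_i f_i dx_i, the exterior derivative is
  d(omega) = sum_{i < j} (∂f_j/∂x_i - ∂f_i/∂x_j) dx_i ∧ dx_j.
  coefficient of dx ∧ dy: ∂f_2/∂x - ∂f_1/∂y = ∂(-2*x*y + z^2)/∂x - ∂(-3*x^2)/∂y = -2*y
  coefficient of dx ∧ dz: ∂f_3/∂x - ∂f_1/∂z = ∂(x^2)/∂x - ∂(-3*x^2)/∂z = 2*x
  coefficient of dy ∧ dz: ∂f_3/∂y - ∂f_2/∂z = ∂(x^2)/∂y - ∂(-2*x*y + z^2)/∂z = -2*z
Assembling: d(omega) = (-2*y) dx ∧ dy + (2*x) dx ∧ dz + (-2*z) dy ∧ dz.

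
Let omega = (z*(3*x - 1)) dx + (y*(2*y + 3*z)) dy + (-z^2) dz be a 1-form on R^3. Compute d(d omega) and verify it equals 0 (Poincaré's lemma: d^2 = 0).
d(d omega) = 0

Step 1: d omega = sum_{i<j} (∂f_j/∂x_i - ∂f_i/∂x_j) dx_i ∧ dx_j:
  coeff of dx ∧ dy: 0
  coeff of dx ∧ dz: 1 - 3*x
  coeff of dy ∧ dz: -3*y
Step 2: Apply d again to each 2-form coefficient. The only possible 3-form in R^3 is dx ∧ dy ∧ dz, with coefficient
  ∂(coeff of dy∧dz)/∂x - ∂(coeff of dx∧dz)/∂y + ∂(coeff of dx∧dy)/∂z
  = ∂/∂x (-3*y) - ∂/∂y (1 - 3*x) + ∂/∂z (0).
Each of these terms simplifies to sums of mixed partials that cancel in pairs. The result is 0 (by equality of mixed partials for smooth functions — Schwarz / Clairaut).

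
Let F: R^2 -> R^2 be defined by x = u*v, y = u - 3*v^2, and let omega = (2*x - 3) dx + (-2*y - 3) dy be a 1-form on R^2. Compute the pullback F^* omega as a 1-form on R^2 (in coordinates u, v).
F^* omega = (2*u*v^2 - 2*u + 6*v^2 - 3*v - 3) du + (2*u^2*v + 12*u*v - 3*u - 36*v^3 + 18*v) dv

Using F^*(f dg) = (f ∘ F) d(g ∘ F), substitute each coordinate x_i by F_i(u, v) in f_i, and replace dx_i by d F_i = (∂F_i/∂u) du + (∂F_i/∂v) dv.
  For the x component: f_1(F) = 2*u*v - 3; d F_1 = (v) du + (u) dv
  For the y component: f_2(F) = -2*u + 6*v^2 - 3; d F_2 = (1) du + (-6*v) dv
Combining and collecting du, dv coefficients:
  coeff of du: 2*u*v^2 - 2*u + 6*v^2 - 3*v - 3
  coeff of dv: 2*u^2*v + 12*u*v - 3*u - 36*v^3 + 18*v
F^* omega = (2*u*v^2 - 2*u + 6*v^2 - 3*v - 3) du + (2*u^2*v + 12*u*v - 3*u - 36*v^3 + 18*v) dv.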